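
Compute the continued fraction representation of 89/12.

Run the Euclidean algorithm on 89 and 12; the successive quotients are the partial quotients a_0, a_1, ... (each step inverts the fractional part left over by the previous one):
  89 = 7*12 + 5, so a_0 = 7.
  12 = 2*5 + 2, so a_1 = 2.
  5 = 2*2 + 1, so a_2 = 2.
  2 = 2*1 + 0, so a_3 = 2.
The remainder reaches 0 after 4 divisions, so the expansion has 4 partial quotients, read off in order.

[7; 2, 2, 2]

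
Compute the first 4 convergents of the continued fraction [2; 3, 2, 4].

2/1, 7/3, 16/7, 71/31

Using the convergent recurrence p_i = a_i*p_{i-1} + p_{i-2}, q_i = a_i*q_{i-1} + q_{i-2} with p_{-2}=0, p_{-1}=1, q_{-2}=1, q_{-1}=0:
  i=0: a_0=2, p_0 = 2*1 + 0 = 2, q_0 = 2*0 + 1 = 1.
  i=1: a_1=3, p_1 = 3*2 + 1 = 7, q_1 = 3*1 + 0 = 3.
  i=2: a_2=2, p_2 = 2*7 + 2 = 16, q_2 = 2*3 + 1 = 7.
  i=3: a_3=4, p_3 = 4*16 + 7 = 71, q_3 = 4*7 + 3 = 31.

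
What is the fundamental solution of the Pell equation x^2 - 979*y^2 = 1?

First expand sqrt(979) as a continued fraction. With x_i = (sqrt(979) + m_i)/d_i and (m_0, d_0) = (0, 1): a_0 = floor(sqrt(979)) = 31, since 31^2 = 961 <= 979 < 1024 = 32^2.
Iterate m_{i+1} = d_i*a_i - m_i, d_{i+1} = (979 - m_{i+1}^2)/d_i, a_{i+1} = floor((a_0 + m_{i+1})/d_{i+1}):
  m_1 = 1*31 - 0 = 31, d_1 = (979 - 31^2)/1 = 18/1 = 18, a_1 = floor((31 + 31)/18) = 3.
  m_2 = 18*3 - 31 = 23, d_2 = (979 - 23^2)/18 = 450/18 = 25, a_2 = floor((31 + 23)/25) = 2.
  m_3 = 25*2 - 23 = 27, d_3 = (979 - 27^2)/25 = 250/25 = 10, a_3 = floor((31 + 27)/10) = 5.
  m_4 = 10*5 - 27 = 23, d_4 = (979 - 23^2)/10 = 450/10 = 45, a_4 = floor((31 + 23)/45) = 1.
  m_5 = 45*1 - 23 = 22, d_5 = (979 - 22^2)/45 = 495/45 = 11, a_5 = floor((31 + 22)/11) = 4.
  m_6 = 11*4 - 22 = 22, d_6 = (979 - 22^2)/11 = 495/11 = 45, a_6 = floor((31 + 22)/45) = 1.
  m_7 = 45*1 - 22 = 23, d_7 = (979 - 23^2)/45 = 450/45 = 10, a_7 = floor((31 + 23)/10) = 5.
  m_8 = 10*5 - 23 = 27, d_8 = (979 - 27^2)/10 = 250/10 = 25, a_8 = floor((31 + 27)/25) = 2.
  m_9 = 25*2 - 27 = 23, d_9 = (979 - 23^2)/25 = 450/25 = 18, a_9 = floor((31 + 23)/18) = 3.
  m_10 = 18*3 - 23 = 31, d_10 = (979 - 31^2)/18 = 18/18 = 1, a_10 = floor((31 + 31)/1) = 62.
  m_11 = 1*62 - 31 = 31, d_11 = (979 - 31^2)/1 = 18/1 = 18: (m_11, d_11) = (m_1, d_1) = (31, 18), so from here the quotients repeat a_1, ..., a_10; the period length is 10.
So sqrt(979) = [31; (3, 2, 5, 1, 4, 1, 5, 2, 3, 62)] with period length k = 10.
k is even, so the fundamental solution of x^2 - 979y^2 = 1 is (p_{k-1}, q_{k-1}) = (p_9, q_9); compute convergents through index 9.
Convergents (p_i = a_i*p_{i-1} + p_{i-2}, q_i = a_i*q_{i-1} + q_{i-2} with p_{-2}=0, p_{-1}=1, q_{-2}=1, q_{-1}=0):
  i=0: a_0=31, p_0 = 31*1 + 0 = 31, q_0 = 31*0 + 1 = 1.
  i=1: a_1=3, p_1 = 3*31 + 1 = 94, q_1 = 3*1 + 0 = 3.
  i=2: a_2=2, p_2 = 2*94 + 31 = 219, q_2 = 2*3 + 1 = 7.
  i=3: a_3=5, p_3 = 5*219 + 94 = 1189, q_3 = 5*7 + 3 = 38.
  i=4: a_4=1, p_4 = 1*1189 + 219 = 1408, q_4 = 1*38 + 7 = 45.
  i=5: a_5=4, p_5 = 4*1408 + 1189 = 6821, q_5 = 4*45 + 38 = 218.
  i=6: a_6=1, p_6 = 1*6821 + 1408 = 8229, q_6 = 1*218 + 45 = 263.
  i=7: a_7=5, p_7 = 5*8229 + 6821 = 47966, q_7 = 5*263 + 218 = 1533.
  i=8: a_8=2, p_8 = 2*47966 + 8229 = 104161, q_8 = 2*1533 + 263 = 3329.
  i=9: a_9=3, p_9 = 3*104161 + 47966 = 360449, q_9 = 3*3329 + 1533 = 11520.
Check: 360449^2 - 979*11520^2 = 129923481601 - 129923481600 = 1, so (x, y) = (360449, 11520) solves the equation, and by the theorem it is the least positive solution.

(x, y) = (360449, 11520)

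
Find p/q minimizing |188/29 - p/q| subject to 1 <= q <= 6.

Expand x = 188/29 as a continued fraction with the Euclidean algorithm:
  188 = 6*29 + 14, so a_0 = 6.
  29 = 2*14 + 1, so a_1 = 2.
  14 = 14*1 + 0, so a_2 = 14.
so x = [6; 2, 14].
Convergents (p_i = a_i*p_{i-1} + p_{i-2}, q_i = a_i*q_{i-1} + q_{i-2} with p_{-2}=0, p_{-1}=1, q_{-2}=1, q_{-1}=0), until the denominator exceeds 6:
  i=0: a_0=6, p_0 = 6*1 + 0 = 6, q_0 = 6*0 + 1 = 1.
  i=1: a_1=2, p_1 = 2*6 + 1 = 13, q_1 = 2*1 + 0 = 2.
  i=2: a_2=14, p_2 = 14*13 + 6 = 188, q_2 = 14*2 + 1 = 29.
q_2 = 29 > 6, so the last convergent with denominator <= 6 is p_1/q_1 = 13/2.
The closest fraction with denominator <= 6 is either p_1/q_1 or the intermediate fraction (k*p_1 + p_0)/(k*q_1 + q_0) with the largest k >= 1 whose denominator stays <= 6; these approach x as k grows, and every other convergent or intermediate fraction in range is farther away.
Largest k: floor((6 - q_0)/q_1) = floor((6 - 1)/2) = 2.
That gives (2*13 + 6)/(2*2 + 1) = 32/5.
Compare the errors: |x - 13/2| = |188*2 - 13*29|/(29*2) = 1/58, and |x - 32/5| = |188*5 - 32*29|/(29*5) = 12/145.
Cross-multiplying, 1*145 = 145 < 696 = 12*58, so 1/58 is smaller: the convergent 13/2 is closer to x than 32/5.

13/2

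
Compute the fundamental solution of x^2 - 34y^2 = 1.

(x, y) = (35, 6)

First expand sqrt(34) as a continued fraction. With x_i = (sqrt(34) + m_i)/d_i and (m_0, d_0) = (0, 1): a_0 = floor(sqrt(34)) = 5, since 5^2 = 25 <= 34 < 36 = 6^2.
Iterate m_{i+1} = d_i*a_i - m_i, d_{i+1} = (34 - m_{i+1}^2)/d_i, a_{i+1} = floor((a_0 + m_{i+1})/d_{i+1}):
  m_1 = 1*5 - 0 = 5, d_1 = (34 - 5^2)/1 = 9/1 = 9, a_1 = floor((5 + 5)/9) = 1.
  m_2 = 9*1 - 5 = 4, d_2 = (34 - 4^2)/9 = 18/9 = 2, a_2 = floor((5 + 4)/2) = 4.
  m_3 = 2*4 - 4 = 4, d_3 = (34 - 4^2)/2 = 18/2 = 9, a_3 = floor((5 + 4)/9) = 1.
  m_4 = 9*1 - 4 = 5, d_4 = (34 - 5^2)/9 = 9/9 = 1, a_4 = floor((5 + 5)/1) = 10.
  m_5 = 1*10 - 5 = 5, d_5 = (34 - 5^2)/1 = 9/1 = 9: (m_5, d_5) = (m_1, d_1) = (5, 9), so from here the quotients repeat a_1, ..., a_4; the period length is 4.
So sqrt(34) = [5; (1, 4, 1, 10)] with period length k = 4.
k is even, so the fundamental solution of x^2 - 34y^2 = 1 is (p_{k-1}, q_{k-1}) = (p_3, q_3); compute convergents through index 3.
Convergents (p_i = a_i*p_{i-1} + p_{i-2}, q_i = a_i*q_{i-1} + q_{i-2} with p_{-2}=0, p_{-1}=1, q_{-2}=1, q_{-1}=0):
  i=0: a_0=5, p_0 = 5*1 + 0 = 5, q_0 = 5*0 + 1 = 1.
  i=1: a_1=1, p_1 = 1*5 + 1 = 6, q_1 = 1*1 + 0 = 1.
  i=2: a_2=4, p_2 = 4*6 + 5 = 29, q_2 = 4*1 + 1 = 5.
  i=3: a_3=1, p_3 = 1*29 + 6 = 35, q_3 = 1*5 + 1 = 6.
Check: 35^2 - 34*6^2 = 1225 - 1224 = 1, so (x, y) = (35, 6) solves the equation, and by the theorem it is the least positive solution.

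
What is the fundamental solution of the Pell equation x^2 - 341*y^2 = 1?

(x, y) = (10626551, 575460)

First expand sqrt(341) as a continued fraction. With x_i = (sqrt(341) + m_i)/d_i and (m_0, d_0) = (0, 1): a_0 = floor(sqrt(341)) = 18, since 18^2 = 324 <= 341 < 361 = 19^2.
Iterate m_{i+1} = d_i*a_i - m_i, d_{i+1} = (341 - m_{i+1}^2)/d_i, a_{i+1} = floor((a_0 + m_{i+1})/d_{i+1}):
  m_1 = 1*18 - 0 = 18, d_1 = (341 - 18^2)/1 = 17/1 = 17, a_1 = floor((18 + 18)/17) = 2.
  m_2 = 17*2 - 18 = 16, d_2 = (341 - 16^2)/17 = 85/17 = 5, a_2 = floor((18 + 16)/5) = 6.
  m_3 = 5*6 - 16 = 14, d_3 = (341 - 14^2)/5 = 145/5 = 29, a_3 = floor((18 + 14)/29) = 1.
  m_4 = 29*1 - 14 = 15, d_4 = (341 - 15^2)/29 = 116/29 = 4, a_4 = floor((18 + 15)/4) = 8.
  m_5 = 4*8 - 15 = 17, d_5 = (341 - 17^2)/4 = 52/4 = 13, a_5 = floor((18 + 17)/13) = 2.
  m_6 = 13*2 - 17 = 9, d_6 = (341 - 9^2)/13 = 260/13 = 20, a_6 = floor((18 + 9)/20) = 1.
  m_7 = 20*1 - 9 = 11, d_7 = (341 - 11^2)/20 = 220/20 = 11, a_7 = floor((18 + 11)/11) = 2.
  m_8 = 11*2 - 11 = 11, d_8 = (341 - 11^2)/11 = 220/11 = 20, a_8 = floor((18 + 11)/20) = 1.
  m_9 = 20*1 - 11 = 9, d_9 = (341 - 9^2)/20 = 260/20 = 13, a_9 = floor((18 + 9)/13) = 2.
  m_10 = 13*2 - 9 = 17, d_10 = (341 - 17^2)/13 = 52/13 = 4, a_10 = floor((18 + 17)/4) = 8.
  m_11 = 4*8 - 17 = 15, d_11 = (341 - 15^2)/4 = 116/4 = 29, a_11 = floor((18 + 15)/29) = 1.
  m_12 = 29*1 - 15 = 14, d_12 = (341 - 14^2)/29 = 145/29 = 5, a_12 = floor((18 + 14)/5) = 6.
  m_13 = 5*6 - 14 = 16, d_13 = (341 - 16^2)/5 = 85/5 = 17, a_13 = floor((18 + 16)/17) = 2.
  m_14 = 17*2 - 16 = 18, d_14 = (341 - 18^2)/17 = 17/17 = 1, a_14 = floor((18 + 18)/1) = 36.
  m_15 = 1*36 - 18 = 18, d_15 = (341 - 18^2)/1 = 17/1 = 17: (m_15, d_15) = (m_1, d_1) = (18, 17), so from here the quotients repeat a_1, ..., a_14; the period length is 14.
So sqrt(341) = [18; (2, 6, 1, 8, 2, 1, 2, 1, 2, 8, 1, 6, 2, 36)] with period length k = 14.
k is even, so the fundamental solution of x^2 - 341y^2 = 1 is (p_{k-1}, q_{k-1}) = (p_13, q_13); compute convergents through index 13.
Convergents (p_i = a_i*p_{i-1} + p_{i-2}, q_i = a_i*q_{i-1} + q_{i-2} with p_{-2}=0, p_{-1}=1, q_{-2}=1, q_{-1}=0):
  i=0: a_0=18, p_0 = 18*1 + 0 = 18, q_0 = 18*0 + 1 = 1.
  i=1: a_1=2, p_1 = 2*18 + 1 = 37, q_1 = 2*1 + 0 = 2.
  i=2: a_2=6, p_2 = 6*37 + 18 = 240, q_2 = 6*2 + 1 = 13.
  i=3: a_3=1, p_3 = 1*240 + 37 = 277, q_3 = 1*13 + 2 = 15.
  i=4: a_4=8, p_4 = 8*277 + 240 = 2456, q_4 = 8*15 + 13 = 133.
  i=5: a_5=2, p_5 = 2*2456 + 277 = 5189, q_5 = 2*133 + 15 = 281.
  i=6: a_6=1, p_6 = 1*5189 + 2456 = 7645, q_6 = 1*281 + 133 = 414.
  i=7: a_7=2, p_7 = 2*7645 + 5189 = 20479, q_7 = 2*414 + 281 = 1109.
  i=8: a_8=1, p_8 = 1*20479 + 7645 = 28124, q_8 = 1*1109 + 414 = 1523.
  i=9: a_9=2, p_9 = 2*28124 + 20479 = 76727, q_9 = 2*1523 + 1109 = 4155.
  i=10: a_10=8, p_10 = 8*76727 + 28124 = 641940, q_10 = 8*4155 + 1523 = 34763.
  i=11: a_11=1, p_11 = 1*641940 + 76727 = 718667, q_11 = 1*34763 + 4155 = 38918.
  i=12: a_12=6, p_12 = 6*718667 + 641940 = 4953942, q_12 = 6*38918 + 34763 = 268271.
  i=13: a_13=2, p_13 = 2*4953942 + 718667 = 10626551, q_13 = 2*268271 + 38918 = 575460.
Check: 10626551^2 - 341*575460^2 = 112923586155601 - 112923586155600 = 1, so (x, y) = (10626551, 575460) solves the equation, and by the theorem it is the least positive solution.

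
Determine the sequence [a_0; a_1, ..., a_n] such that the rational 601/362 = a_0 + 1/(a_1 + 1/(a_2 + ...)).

Run the Euclidean algorithm on 601 and 362; the successive quotients are the partial quotients a_0, a_1, ... (each step inverts the fractional part left over by the previous one):
  601 = 1*362 + 239, so a_0 = 1.
  362 = 1*239 + 123, so a_1 = 1.
  239 = 1*123 + 116, so a_2 = 1.
  123 = 1*116 + 7, so a_3 = 1.
  116 = 16*7 + 4, so a_4 = 16.
  7 = 1*4 + 3, so a_5 = 1.
  4 = 1*3 + 1, so a_6 = 1.
  3 = 3*1 + 0, so a_7 = 3.
The remainder reaches 0 after 8 divisions, so the expansion has 8 partial quotients, read off in order.

[1; 1, 1, 1, 16, 1, 1, 3]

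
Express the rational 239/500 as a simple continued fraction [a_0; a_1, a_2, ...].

[0; 2, 10, 1, 6, 3]

Run the Euclidean algorithm on 239 and 500; the successive quotients are the partial quotients a_0, a_1, ... (each step inverts the fractional part left over by the previous one):
  239 = 0*500 + 239, so a_0 = 0.
  500 = 2*239 + 22, so a_1 = 2.
  239 = 10*22 + 19, so a_2 = 10.
  22 = 1*19 + 3, so a_3 = 1.
  19 = 6*3 + 1, so a_4 = 6.
  3 = 3*1 + 0, so a_5 = 3.
The remainder reaches 0 after 6 divisions, so the expansion has 6 partial quotients, read off in order.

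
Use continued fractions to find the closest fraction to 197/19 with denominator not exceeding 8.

83/8

Expand x = 197/19 as a continued fraction with the Euclidean algorithm:
  197 = 10*19 + 7, so a_0 = 10.
  19 = 2*7 + 5, so a_1 = 2.
  7 = 1*5 + 2, so a_2 = 1.
  5 = 2*2 + 1, so a_3 = 2.
  2 = 2*1 + 0, so a_4 = 2.
so x = [10; 2, 1, 2, 2].
Convergents (p_i = a_i*p_{i-1} + p_{i-2}, q_i = a_i*q_{i-1} + q_{i-2} with p_{-2}=0, p_{-1}=1, q_{-2}=1, q_{-1}=0), until the denominator exceeds 8:
  i=0: a_0=10, p_0 = 10*1 + 0 = 10, q_0 = 10*0 + 1 = 1.
  i=1: a_1=2, p_1 = 2*10 + 1 = 21, q_1 = 2*1 + 0 = 2.
  i=2: a_2=1, p_2 = 1*21 + 10 = 31, q_2 = 1*2 + 1 = 3.
  i=3: a_3=2, p_3 = 2*31 + 21 = 83, q_3 = 2*3 + 2 = 8.
  i=4: a_4=2, p_4 = 2*83 + 31 = 197, q_4 = 2*8 + 3 = 19.
q_4 = 19 > 8, so the last convergent with denominator <= 8 is p_3/q_3 = 83/8.
The closest fraction with denominator <= 8 is either p_3/q_3 or the intermediate fraction (k*p_3 + p_2)/(k*q_3 + q_2) with the largest k >= 1 whose denominator stays <= 8; these approach x as k grows, and every other convergent or intermediate fraction in range is farther away.
Largest k: floor((8 - q_2)/q_3) = floor((8 - 3)/8) = 0.
Since k = 0, no intermediate fraction beyond p_3/q_3 has denominator <= 8, so the convergent 83/8 is the closest (its error is |197*8 - 83*19|/(19*8) = 1/152).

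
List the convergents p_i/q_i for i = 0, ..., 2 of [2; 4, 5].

Using the convergent recurrence p_i = a_i*p_{i-1} + p_{i-2}, q_i = a_i*q_{i-1} + q_{i-2} with p_{-2}=0, p_{-1}=1, q_{-2}=1, q_{-1}=0:
  i=0: a_0=2, p_0 = 2*1 + 0 = 2, q_0 = 2*0 + 1 = 1.
  i=1: a_1=4, p_1 = 4*2 + 1 = 9, q_1 = 4*1 + 0 = 4.
  i=2: a_2=5, p_2 = 5*9 + 2 = 47, q_2 = 5*4 + 1 = 21.

2/1, 9/4, 47/21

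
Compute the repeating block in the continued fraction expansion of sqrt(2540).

[50; (2, 1, 1, 24, 1, 1, 2, 100)]

Write x_i = (sqrt(2540) + m_i)/d_i with (m_0, d_0) = (0, 1). a_0 = floor(sqrt(2540)) = 50, since 50^2 = 2500 <= 2540 < 2601 = 51^2.
Iterate m_{i+1} = d_i*a_i - m_i, d_{i+1} = (2540 - m_{i+1}^2)/d_i, a_{i+1} = floor((a_0 + m_{i+1})/d_{i+1}):
  m_1 = 1*50 - 0 = 50, d_1 = (2540 - 50^2)/1 = 40/1 = 40, a_1 = floor((50 + 50)/40) = 2.
  m_2 = 40*2 - 50 = 30, d_2 = (2540 - 30^2)/40 = 1640/40 = 41, a_2 = floor((50 + 30)/41) = 1.
  m_3 = 41*1 - 30 = 11, d_3 = (2540 - 11^2)/41 = 2419/41 = 59, a_3 = floor((50 + 11)/59) = 1.
  m_4 = 59*1 - 11 = 48, d_4 = (2540 - 48^2)/59 = 236/59 = 4, a_4 = floor((50 + 48)/4) = 24.
  m_5 = 4*24 - 48 = 48, d_5 = (2540 - 48^2)/4 = 236/4 = 59, a_5 = floor((50 + 48)/59) = 1.
  m_6 = 59*1 - 48 = 11, d_6 = (2540 - 11^2)/59 = 2419/59 = 41, a_6 = floor((50 + 11)/41) = 1.
  m_7 = 41*1 - 11 = 30, d_7 = (2540 - 30^2)/41 = 1640/41 = 40, a_7 = floor((50 + 30)/40) = 2.
  m_8 = 40*2 - 30 = 50, d_8 = (2540 - 50^2)/40 = 40/40 = 1, a_8 = floor((50 + 50)/1) = 100.
  m_9 = 1*100 - 50 = 50, d_9 = (2540 - 50^2)/1 = 40/1 = 40: (m_9, d_9) = (m_1, d_1) = (50, 40), so from here the quotients repeat a_1, ..., a_8; the period length is 8.
Hence the expansion of sqrt(2540) is a_0 = 50 followed by the repeating block 2, 1, 1, 24, 1, 1, 2, 100 (period 8).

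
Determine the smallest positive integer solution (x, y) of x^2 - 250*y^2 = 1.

First expand sqrt(250) as a continued fraction. With x_i = (sqrt(250) + m_i)/d_i and (m_0, d_0) = (0, 1): a_0 = floor(sqrt(250)) = 15, since 15^2 = 225 <= 250 < 256 = 16^2.
Iterate m_{i+1} = d_i*a_i - m_i, d_{i+1} = (250 - m_{i+1}^2)/d_i, a_{i+1} = floor((a_0 + m_{i+1})/d_{i+1}):
  m_1 = 1*15 - 0 = 15, d_1 = (250 - 15^2)/1 = 25/1 = 25, a_1 = floor((15 + 15)/25) = 1.
  m_2 = 25*1 - 15 = 10, d_2 = (250 - 10^2)/25 = 150/25 = 6, a_2 = floor((15 + 10)/6) = 4.
  m_3 = 6*4 - 10 = 14, d_3 = (250 - 14^2)/6 = 54/6 = 9, a_3 = floor((15 + 14)/9) = 3.
  m_4 = 9*3 - 14 = 13, d_4 = (250 - 13^2)/9 = 81/9 = 9, a_4 = floor((15 + 13)/9) = 3.
  m_5 = 9*3 - 13 = 14, d_5 = (250 - 14^2)/9 = 54/9 = 6, a_5 = floor((15 + 14)/6) = 4.
  m_6 = 6*4 - 14 = 10, d_6 = (250 - 10^2)/6 = 150/6 = 25, a_6 = floor((15 + 10)/25) = 1.
  m_7 = 25*1 - 10 = 15, d_7 = (250 - 15^2)/25 = 25/25 = 1, a_7 = floor((15 + 15)/1) = 30.
  m_8 = 1*30 - 15 = 15, d_8 = (250 - 15^2)/1 = 25/1 = 25: (m_8, d_8) = (m_1, d_1) = (15, 25), so from here the quotients repeat a_1, ..., a_7; the period length is 7.
So sqrt(250) = [15; (1, 4, 3, 3, 4, 1, 30)] with period length k = 7.
k is odd, so (p_{k-1}, q_{k-1}) only solves x^2 - 250y^2 = -1 and the fundamental solution of x^2 - 250y^2 = 1 is (p_{2k-1}, q_{2k-1}) = (p_13, q_13); compute convergents through index 13, running through the period twice.
Convergents (p_i = a_i*p_{i-1} + p_{i-2}, q_i = a_i*q_{i-1} + q_{i-2} with p_{-2}=0, p_{-1}=1, q_{-2}=1, q_{-1}=0):
  i=0: a_0=15, p_0 = 15*1 + 0 = 15, q_0 = 15*0 + 1 = 1.
  i=1: a_1=1, p_1 = 1*15 + 1 = 16, q_1 = 1*1 + 0 = 1.
  i=2: a_2=4, p_2 = 4*16 + 15 = 79, q_2 = 4*1 + 1 = 5.
  i=3: a_3=3, p_3 = 3*79 + 16 = 253, q_3 = 3*5 + 1 = 16.
  i=4: a_4=3, p_4 = 3*253 + 79 = 838, q_4 = 3*16 + 5 = 53.
  i=5: a_5=4, p_5 = 4*838 + 253 = 3605, q_5 = 4*53 + 16 = 228.
  i=6: a_6=1, p_6 = 1*3605 + 838 = 4443, q_6 = 1*228 + 53 = 281.
  i=7: a_7=30, p_7 = 30*4443 + 3605 = 136895, q_7 = 30*281 + 228 = 8658.
  i=8: a_8=1, p_8 = 1*136895 + 4443 = 141338, q_8 = 1*8658 + 281 = 8939.
  i=9: a_9=4, p_9 = 4*141338 + 136895 = 702247, q_9 = 4*8939 + 8658 = 44414.
  i=10: a_10=3, p_10 = 3*702247 + 141338 = 2248079, q_10 = 3*44414 + 8939 = 142181.
  i=11: a_11=3, p_11 = 3*2248079 + 702247 = 7446484, q_11 = 3*142181 + 44414 = 470957.
  i=12: a_12=4, p_12 = 4*7446484 + 2248079 = 32034015, q_12 = 4*470957 + 142181 = 2026009.
  i=13: a_13=1, p_13 = 1*32034015 + 7446484 = 39480499, q_13 = 1*2026009 + 470957 = 2496966.
Indeed p_6^2 - 250*q_6^2 = 19740249 - 19740250 = -1, not +1.
Check: 39480499^2 - 250*2496966^2 = 1558709801289001 - 1558709801289000 = 1, so (x, y) = (39480499, 2496966) solves the equation, and by the theorem it is the least positive solution.

(x, y) = (39480499, 2496966)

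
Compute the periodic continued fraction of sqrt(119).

[10; (1, 9, 1, 20)]

Write x_i = (sqrt(119) + m_i)/d_i with (m_0, d_0) = (0, 1). a_0 = floor(sqrt(119)) = 10, since 10^2 = 100 <= 119 < 121 = 11^2.
Iterate m_{i+1} = d_i*a_i - m_i, d_{i+1} = (119 - m_{i+1}^2)/d_i, a_{i+1} = floor((a_0 + m_{i+1})/d_{i+1}):
  m_1 = 1*10 - 0 = 10, d_1 = (119 - 10^2)/1 = 19/1 = 19, a_1 = floor((10 + 10)/19) = 1.
  m_2 = 19*1 - 10 = 9, d_2 = (119 - 9^2)/19 = 38/19 = 2, a_2 = floor((10 + 9)/2) = 9.
  m_3 = 2*9 - 9 = 9, d_3 = (119 - 9^2)/2 = 38/2 = 19, a_3 = floor((10 + 9)/19) = 1.
  m_4 = 19*1 - 9 = 10, d_4 = (119 - 10^2)/19 = 19/19 = 1, a_4 = floor((10 + 10)/1) = 20.
  m_5 = 1*20 - 10 = 10, d_5 = (119 - 10^2)/1 = 19/1 = 19: (m_5, d_5) = (m_1, d_1) = (10, 19), so from here the quotients repeat a_1, ..., a_4; the period length is 4.
Hence the expansion of sqrt(119) is a_0 = 10 followed by the repeating block 1, 9, 1, 20 (period 4).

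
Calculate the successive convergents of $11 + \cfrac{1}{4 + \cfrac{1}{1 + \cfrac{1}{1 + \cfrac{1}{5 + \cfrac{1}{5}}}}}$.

11/1, 45/4, 56/5, 101/9, 561/50, 2906/259

Using the convergent recurrence p_i = a_i*p_{i-1} + p_{i-2}, q_i = a_i*q_{i-1} + q_{i-2} with p_{-2}=0, p_{-1}=1, q_{-2}=1, q_{-1}=0:
  i=0: a_0=11, p_0 = 11*1 + 0 = 11, q_0 = 11*0 + 1 = 1.
  i=1: a_1=4, p_1 = 4*11 + 1 = 45, q_1 = 4*1 + 0 = 4.
  i=2: a_2=1, p_2 = 1*45 + 11 = 56, q_2 = 1*4 + 1 = 5.
  i=3: a_3=1, p_3 = 1*56 + 45 = 101, q_3 = 1*5 + 4 = 9.
  i=4: a_4=5, p_4 = 5*101 + 56 = 561, q_4 = 5*9 + 5 = 50.
  i=5: a_5=5, p_5 = 5*561 + 101 = 2906, q_5 = 5*50 + 9 = 259.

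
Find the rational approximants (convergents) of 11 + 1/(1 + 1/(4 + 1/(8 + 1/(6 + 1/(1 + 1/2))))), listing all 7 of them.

11/1, 12/1, 59/5, 484/41, 2963/251, 3447/292, 9857/835

Using the convergent recurrence p_i = a_i*p_{i-1} + p_{i-2}, q_i = a_i*q_{i-1} + q_{i-2} with p_{-2}=0, p_{-1}=1, q_{-2}=1, q_{-1}=0:
  i=0: a_0=11, p_0 = 11*1 + 0 = 11, q_0 = 11*0 + 1 = 1.
  i=1: a_1=1, p_1 = 1*11 + 1 = 12, q_1 = 1*1 + 0 = 1.
  i=2: a_2=4, p_2 = 4*12 + 11 = 59, q_2 = 4*1 + 1 = 5.
  i=3: a_3=8, p_3 = 8*59 + 12 = 484, q_3 = 8*5 + 1 = 41.
  i=4: a_4=6, p_4 = 6*484 + 59 = 2963, q_4 = 6*41 + 5 = 251.
  i=5: a_5=1, p_5 = 1*2963 + 484 = 3447, q_5 = 1*251 + 41 = 292.
  i=6: a_6=2, p_6 = 2*3447 + 2963 = 9857, q_6 = 2*292 + 251 = 835.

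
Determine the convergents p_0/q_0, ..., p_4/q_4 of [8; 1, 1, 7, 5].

8/1, 9/1, 17/2, 128/15, 657/77

Using the convergent recurrence p_i = a_i*p_{i-1} + p_{i-2}, q_i = a_i*q_{i-1} + q_{i-2} with p_{-2}=0, p_{-1}=1, q_{-2}=1, q_{-1}=0:
  i=0: a_0=8, p_0 = 8*1 + 0 = 8, q_0 = 8*0 + 1 = 1.
  i=1: a_1=1, p_1 = 1*8 + 1 = 9, q_1 = 1*1 + 0 = 1.
  i=2: a_2=1, p_2 = 1*9 + 8 = 17, q_2 = 1*1 + 1 = 2.
  i=3: a_3=7, p_3 = 7*17 + 9 = 128, q_3 = 7*2 + 1 = 15.
  i=4: a_4=5, p_4 = 5*128 + 17 = 657, q_4 = 5*15 + 2 = 77.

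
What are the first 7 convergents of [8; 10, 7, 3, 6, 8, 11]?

8/1, 81/10, 575/71, 1806/223, 11411/1409, 93094/11495, 1035445/127854

Using the convergent recurrence p_i = a_i*p_{i-1} + p_{i-2}, q_i = a_i*q_{i-1} + q_{i-2} with p_{-2}=0, p_{-1}=1, q_{-2}=1, q_{-1}=0:
  i=0: a_0=8, p_0 = 8*1 + 0 = 8, q_0 = 8*0 + 1 = 1.
  i=1: a_1=10, p_1 = 10*8 + 1 = 81, q_1 = 10*1 + 0 = 10.
  i=2: a_2=7, p_2 = 7*81 + 8 = 575, q_2 = 7*10 + 1 = 71.
  i=3: a_3=3, p_3 = 3*575 + 81 = 1806, q_3 = 3*71 + 10 = 223.
  i=4: a_4=6, p_4 = 6*1806 + 575 = 11411, q_4 = 6*223 + 71 = 1409.
  i=5: a_5=8, p_5 = 8*11411 + 1806 = 93094, q_5 = 8*1409 + 223 = 11495.
  i=6: a_6=11, p_6 = 11*93094 + 11411 = 1035445, q_6 = 11*11495 + 1409 = 127854.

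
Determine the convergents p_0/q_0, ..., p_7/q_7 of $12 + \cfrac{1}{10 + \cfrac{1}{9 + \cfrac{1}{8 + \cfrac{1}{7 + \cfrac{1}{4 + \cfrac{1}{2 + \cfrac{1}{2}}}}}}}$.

12/1, 121/10, 1101/91, 8929/738, 63604/5257, 263345/21766, 590294/48789, 1443933/119344

Using the convergent recurrence p_i = a_i*p_{i-1} + p_{i-2}, q_i = a_i*q_{i-1} + q_{i-2} with p_{-2}=0, p_{-1}=1, q_{-2}=1, q_{-1}=0:
  i=0: a_0=12, p_0 = 12*1 + 0 = 12, q_0 = 12*0 + 1 = 1.
  i=1: a_1=10, p_1 = 10*12 + 1 = 121, q_1 = 10*1 + 0 = 10.
  i=2: a_2=9, p_2 = 9*121 + 12 = 1101, q_2 = 9*10 + 1 = 91.
  i=3: a_3=8, p_3 = 8*1101 + 121 = 8929, q_3 = 8*91 + 10 = 738.
  i=4: a_4=7, p_4 = 7*8929 + 1101 = 63604, q_4 = 7*738 + 91 = 5257.
  i=5: a_5=4, p_5 = 4*63604 + 8929 = 263345, q_5 = 4*5257 + 738 = 21766.
  i=6: a_6=2, p_6 = 2*263345 + 63604 = 590294, q_6 = 2*21766 + 5257 = 48789.
  i=7: a_7=2, p_7 = 2*590294 + 263345 = 1443933, q_7 = 2*48789 + 21766 = 119344.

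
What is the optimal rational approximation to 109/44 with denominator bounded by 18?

42/17

Expand x = 109/44 as a continued fraction with the Euclidean algorithm:
  109 = 2*44 + 21, so a_0 = 2.
  44 = 2*21 + 2, so a_1 = 2.
  21 = 10*2 + 1, so a_2 = 10.
  2 = 2*1 + 0, so a_3 = 2.
so x = [2; 2, 10, 2].
Convergents (p_i = a_i*p_{i-1} + p_{i-2}, q_i = a_i*q_{i-1} + q_{i-2} with p_{-2}=0, p_{-1}=1, q_{-2}=1, q_{-1}=0), until the denominator exceeds 18:
  i=0: a_0=2, p_0 = 2*1 + 0 = 2, q_0 = 2*0 + 1 = 1.
  i=1: a_1=2, p_1 = 2*2 + 1 = 5, q_1 = 2*1 + 0 = 2.
  i=2: a_2=10, p_2 = 10*5 + 2 = 52, q_2 = 10*2 + 1 = 21.
q_2 = 21 > 18, so the last convergent with denominator <= 18 is p_1/q_1 = 5/2.
The closest fraction with denominator <= 18 is either p_1/q_1 or the intermediate fraction (k*p_1 + p_0)/(k*q_1 + q_0) with the largest k >= 1 whose denominator stays <= 18; these approach x as k grows, and every other convergent or intermediate fraction in range is farther away.
Largest k: floor((18 - q_0)/q_1) = floor((18 - 1)/2) = 8.
That gives (8*5 + 2)/(8*2 + 1) = 42/17.
Compare the errors: |x - 5/2| = |109*2 - 5*44|/(44*2) = 2/88, and |x - 42/17| = |109*17 - 42*44|/(44*17) = 5/748.
Cross-multiplying, 5*88 = 440 < 1496 = 2*748, so 5/748 is smaller: the intermediate fraction 42/17 is closer to x than 5/2.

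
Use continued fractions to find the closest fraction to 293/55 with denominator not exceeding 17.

16/3

Expand x = 293/55 as a continued fraction with the Euclidean algorithm:
  293 = 5*55 + 18, so a_0 = 5.
  55 = 3*18 + 1, so a_1 = 3.
  18 = 18*1 + 0, so a_2 = 18.
so x = [5; 3, 18].
Convergents (p_i = a_i*p_{i-1} + p_{i-2}, q_i = a_i*q_{i-1} + q_{i-2} with p_{-2}=0, p_{-1}=1, q_{-2}=1, q_{-1}=0), until the denominator exceeds 17:
  i=0: a_0=5, p_0 = 5*1 + 0 = 5, q_0 = 5*0 + 1 = 1.
  i=1: a_1=3, p_1 = 3*5 + 1 = 16, q_1 = 3*1 + 0 = 3.
  i=2: a_2=18, p_2 = 18*16 + 5 = 293, q_2 = 18*3 + 1 = 55.
q_2 = 55 > 17, so the last convergent with denominator <= 17 is p_1/q_1 = 16/3.
The closest fraction with denominator <= 17 is either p_1/q_1 or the intermediate fraction (k*p_1 + p_0)/(k*q_1 + q_0) with the largest k >= 1 whose denominator stays <= 17; these approach x as k grows, and every other convergent or intermediate fraction in range is farther away.
Largest k: floor((17 - q_0)/q_1) = floor((17 - 1)/3) = 5.
That gives (5*16 + 5)/(5*3 + 1) = 85/16.
Compare the errors: |x - 16/3| = |293*3 - 16*55|/(55*3) = 1/165, and |x - 85/16| = |293*16 - 85*55|/(55*16) = 13/880.
Cross-multiplying, 1*880 = 880 < 2145 = 13*165, so 1/165 is smaller: the convergent 16/3 is closer to x than 85/16.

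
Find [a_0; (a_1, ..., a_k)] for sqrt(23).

Write x_i = (sqrt(23) + m_i)/d_i with (m_0, d_0) = (0, 1). a_0 = floor(sqrt(23)) = 4, since 4^2 = 16 <= 23 < 25 = 5^2.
Iterate m_{i+1} = d_i*a_i - m_i, d_{i+1} = (23 - m_{i+1}^2)/d_i, a_{i+1} = floor((a_0 + m_{i+1})/d_{i+1}):
  m_1 = 1*4 - 0 = 4, d_1 = (23 - 4^2)/1 = 7/1 = 7, a_1 = floor((4 + 4)/7) = 1.
  m_2 = 7*1 - 4 = 3, d_2 = (23 - 3^2)/7 = 14/7 = 2, a_2 = floor((4 + 3)/2) = 3.
  m_3 = 2*3 - 3 = 3, d_3 = (23 - 3^2)/2 = 14/2 = 7, a_3 = floor((4 + 3)/7) = 1.
  m_4 = 7*1 - 3 = 4, d_4 = (23 - 4^2)/7 = 7/7 = 1, a_4 = floor((4 + 4)/1) = 8.
  m_5 = 1*8 - 4 = 4, d_5 = (23 - 4^2)/1 = 7/1 = 7: (m_5, d_5) = (m_1, d_1) = (4, 7), so from here the quotients repeat a_1, ..., a_4; the period length is 4.
Hence the expansion of sqrt(23) is a_0 = 4 followed by the repeating block 1, 3, 1, 8 (period 4).

[4; (1, 3, 1, 8)]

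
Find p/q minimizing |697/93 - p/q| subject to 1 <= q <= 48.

352/47

Expand x = 697/93 as a continued fraction with the Euclidean algorithm:
  697 = 7*93 + 46, so a_0 = 7.
  93 = 2*46 + 1, so a_1 = 2.
  46 = 46*1 + 0, so a_2 = 46.
so x = [7; 2, 46].
Convergents (p_i = a_i*p_{i-1} + p_{i-2}, q_i = a_i*q_{i-1} + q_{i-2} with p_{-2}=0, p_{-1}=1, q_{-2}=1, q_{-1}=0), until the denominator exceeds 48:
  i=0: a_0=7, p_0 = 7*1 + 0 = 7, q_0 = 7*0 + 1 = 1.
  i=1: a_1=2, p_1 = 2*7 + 1 = 15, q_1 = 2*1 + 0 = 2.
  i=2: a_2=46, p_2 = 46*15 + 7 = 697, q_2 = 46*2 + 1 = 93.
q_2 = 93 > 48, so the last convergent with denominator <= 48 is p_1/q_1 = 15/2.
The closest fraction with denominator <= 48 is either p_1/q_1 or the intermediate fraction (k*p_1 + p_0)/(k*q_1 + q_0) with the largest k >= 1 whose denominator stays <= 48; these approach x as k grows, and every other convergent or intermediate fraction in range is farther away.
Largest k: floor((48 - q_0)/q_1) = floor((48 - 1)/2) = 23.
That gives (23*15 + 7)/(23*2 + 1) = 352/47.
Compare the errors: |x - 15/2| = |697*2 - 15*93|/(93*2) = 1/186, and |x - 352/47| = |697*47 - 352*93|/(93*47) = 23/4371.
Cross-multiplying, 23*186 = 4278 < 4371 = 1*4371, so 23/4371 is smaller: the intermediate fraction 352/47 is closer to x than 15/2.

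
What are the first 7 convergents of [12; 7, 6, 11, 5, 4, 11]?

12/1, 85/7, 522/43, 5827/480, 29657/2443, 124455/10252, 1398662/115215

Using the convergent recurrence p_i = a_i*p_{i-1} + p_{i-2}, q_i = a_i*q_{i-1} + q_{i-2} with p_{-2}=0, p_{-1}=1, q_{-2}=1, q_{-1}=0:
  i=0: a_0=12, p_0 = 12*1 + 0 = 12, q_0 = 12*0 + 1 = 1.
  i=1: a_1=7, p_1 = 7*12 + 1 = 85, q_1 = 7*1 + 0 = 7.
  i=2: a_2=6, p_2 = 6*85 + 12 = 522, q_2 = 6*7 + 1 = 43.
  i=3: a_3=11, p_3 = 11*522 + 85 = 5827, q_3 = 11*43 + 7 = 480.
  i=4: a_4=5, p_4 = 5*5827 + 522 = 29657, q_4 = 5*480 + 43 = 2443.
  i=5: a_5=4, p_5 = 4*29657 + 5827 = 124455, q_5 = 4*2443 + 480 = 10252.
  i=6: a_6=11, p_6 = 11*124455 + 29657 = 1398662, q_6 = 11*10252 + 2443 = 115215.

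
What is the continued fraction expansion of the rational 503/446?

Run the Euclidean algorithm on 503 and 446; the successive quotients are the partial quotients a_0, a_1, ... (each step inverts the fractional part left over by the previous one):
  503 = 1*446 + 57, so a_0 = 1.
  446 = 7*57 + 47, so a_1 = 7.
  57 = 1*47 + 10, so a_2 = 1.
  47 = 4*10 + 7, so a_3 = 4.
  10 = 1*7 + 3, so a_4 = 1.
  7 = 2*3 + 1, so a_5 = 2.
  3 = 3*1 + 0, so a_6 = 3.
The remainder reaches 0 after 7 divisions, so the expansion has 7 partial quotients, read off in order.

[1; 7, 1, 4, 1, 2, 3]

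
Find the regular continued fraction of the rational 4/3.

Run the Euclidean algorithm on 4 and 3; the successive quotients are the partial quotients a_0, a_1, ... (each step inverts the fractional part left over by the previous one):
  4 = 1*3 + 1, so a_0 = 1.
  3 = 3*1 + 0, so a_1 = 3.
The remainder reaches 0 after 2 divisions, so the expansion has 2 partial quotients, read off in order.

[1; 3]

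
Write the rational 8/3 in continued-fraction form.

[2; 1, 2]

Run the Euclidean algorithm on 8 and 3; the successive quotients are the partial quotients a_0, a_1, ... (each step inverts the fractional part left over by the previous one):
  8 = 2*3 + 2, so a_0 = 2.
  3 = 1*2 + 1, so a_1 = 1.
  2 = 2*1 + 0, so a_2 = 2.
The remainder reaches 0 after 3 divisions, so the expansion has 3 partial quotients, read off in order.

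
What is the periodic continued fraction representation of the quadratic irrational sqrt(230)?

[15; (6, 30)]

Write x_i = (sqrt(230) + m_i)/d_i with (m_0, d_0) = (0, 1). a_0 = floor(sqrt(230)) = 15, since 15^2 = 225 <= 230 < 256 = 16^2.
Iterate m_{i+1} = d_i*a_i - m_i, d_{i+1} = (230 - m_{i+1}^2)/d_i, a_{i+1} = floor((a_0 + m_{i+1})/d_{i+1}):
  m_1 = 1*15 - 0 = 15, d_1 = (230 - 15^2)/1 = 5/1 = 5, a_1 = floor((15 + 15)/5) = 6.
  m_2 = 5*6 - 15 = 15, d_2 = (230 - 15^2)/5 = 5/5 = 1, a_2 = floor((15 + 15)/1) = 30.
  m_3 = 1*30 - 15 = 15, d_3 = (230 - 15^2)/1 = 5/1 = 5: (m_3, d_3) = (m_1, d_1) = (15, 5), so from here the quotients repeat a_1, a_2; the period length is 2.
Hence the expansion of sqrt(230) is a_0 = 15 followed by the repeating block 6, 30 (period 2).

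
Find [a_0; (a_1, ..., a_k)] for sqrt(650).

[25; (2, 50)]

Write x_i = (sqrt(650) + m_i)/d_i with (m_0, d_0) = (0, 1). a_0 = floor(sqrt(650)) = 25, since 25^2 = 625 <= 650 < 676 = 26^2.
Iterate m_{i+1} = d_i*a_i - m_i, d_{i+1} = (650 - m_{i+1}^2)/d_i, a_{i+1} = floor((a_0 + m_{i+1})/d_{i+1}):
  m_1 = 1*25 - 0 = 25, d_1 = (650 - 25^2)/1 = 25/1 = 25, a_1 = floor((25 + 25)/25) = 2.
  m_2 = 25*2 - 25 = 25, d_2 = (650 - 25^2)/25 = 25/25 = 1, a_2 = floor((25 + 25)/1) = 50.
  m_3 = 1*50 - 25 = 25, d_3 = (650 - 25^2)/1 = 25/1 = 25: (m_3, d_3) = (m_1, d_1) = (25, 25), so from here the quotients repeat a_1, a_2; the period length is 2.
Hence the expansion of sqrt(650) is a_0 = 25 followed by the repeating block 2, 50 (period 2).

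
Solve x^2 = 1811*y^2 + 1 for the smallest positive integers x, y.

First expand sqrt(1811) as a continued fraction. With x_i = (sqrt(1811) + m_i)/d_i and (m_0, d_0) = (0, 1): a_0 = floor(sqrt(1811)) = 42, since 42^2 = 1764 <= 1811 < 1849 = 43^2.
Iterate m_{i+1} = d_i*a_i - m_i, d_{i+1} = (1811 - m_{i+1}^2)/d_i, a_{i+1} = floor((a_0 + m_{i+1})/d_{i+1}):
  m_1 = 1*42 - 0 = 42, d_1 = (1811 - 42^2)/1 = 47/1 = 47, a_1 = floor((42 + 42)/47) = 1.
  m_2 = 47*1 - 42 = 5, d_2 = (1811 - 5^2)/47 = 1786/47 = 38, a_2 = floor((42 + 5)/38) = 1.
  m_3 = 38*1 - 5 = 33, d_3 = (1811 - 33^2)/38 = 722/38 = 19, a_3 = floor((42 + 33)/19) = 3.
  m_4 = 19*3 - 33 = 24, d_4 = (1811 - 24^2)/19 = 1235/19 = 65, a_4 = floor((42 + 24)/65) = 1.
  m_5 = 65*1 - 24 = 41, d_5 = (1811 - 41^2)/65 = 130/65 = 2, a_5 = floor((42 + 41)/2) = 41.
  m_6 = 2*41 - 41 = 41, d_6 = (1811 - 41^2)/2 = 130/2 = 65, a_6 = floor((42 + 41)/65) = 1.
  m_7 = 65*1 - 41 = 24, d_7 = (1811 - 24^2)/65 = 1235/65 = 19, a_7 = floor((42 + 24)/19) = 3.
  m_8 = 19*3 - 24 = 33, d_8 = (1811 - 33^2)/19 = 722/19 = 38, a_8 = floor((42 + 33)/38) = 1.
  m_9 = 38*1 - 33 = 5, d_9 = (1811 - 5^2)/38 = 1786/38 = 47, a_9 = floor((42 + 5)/47) = 1.
  m_10 = 47*1 - 5 = 42, d_10 = (1811 - 42^2)/47 = 47/47 = 1, a_10 = floor((42 + 42)/1) = 84.
  m_11 = 1*84 - 42 = 42, d_11 = (1811 - 42^2)/1 = 47/1 = 47: (m_11, d_11) = (m_1, d_1) = (42, 47), so from here the quotients repeat a_1, ..., a_10; the period length is 10.
So sqrt(1811) = [42; (1, 1, 3, 1, 41, 1, 3, 1, 1, 84)] with period length k = 10.
k is even, so the fundamental solution of x^2 - 1811y^2 = 1 is (p_{k-1}, q_{k-1}) = (p_9, q_9); compute convergents through index 9.
Convergents (p_i = a_i*p_{i-1} + p_{i-2}, q_i = a_i*q_{i-1} + q_{i-2} with p_{-2}=0, p_{-1}=1, q_{-2}=1, q_{-1}=0):
  i=0: a_0=42, p_0 = 42*1 + 0 = 42, q_0 = 42*0 + 1 = 1.
  i=1: a_1=1, p_1 = 1*42 + 1 = 43, q_1 = 1*1 + 0 = 1.
  i=2: a_2=1, p_2 = 1*43 + 42 = 85, q_2 = 1*1 + 1 = 2.
  i=3: a_3=3, p_3 = 3*85 + 43 = 298, q_3 = 3*2 + 1 = 7.
  i=4: a_4=1, p_4 = 1*298 + 85 = 383, q_4 = 1*7 + 2 = 9.
  i=5: a_5=41, p_5 = 41*383 + 298 = 16001, q_5 = 41*9 + 7 = 376.
  i=6: a_6=1, p_6 = 1*16001 + 383 = 16384, q_6 = 1*376 + 9 = 385.
  i=7: a_7=3, p_7 = 3*16384 + 16001 = 65153, q_7 = 3*385 + 376 = 1531.
  i=8: a_8=1, p_8 = 1*65153 + 16384 = 81537, q_8 = 1*1531 + 385 = 1916.
  i=9: a_9=1, p_9 = 1*81537 + 65153 = 146690, q_9 = 1*1916 + 1531 = 3447.
Check: 146690^2 - 1811*3447^2 = 21517956100 - 21517956099 = 1, so (x, y) = (146690, 3447) solves the equation, and by the theorem it is the least positive solution.

(x, y) = (146690, 3447)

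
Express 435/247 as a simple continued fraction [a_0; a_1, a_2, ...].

Run the Euclidean algorithm on 435 and 247; the successive quotients are the partial quotients a_0, a_1, ... (each step inverts the fractional part left over by the previous one):
  435 = 1*247 + 188, so a_0 = 1.
  247 = 1*188 + 59, so a_1 = 1.
  188 = 3*59 + 11, so a_2 = 3.
  59 = 5*11 + 4, so a_3 = 5.
  11 = 2*4 + 3, so a_4 = 2.
  4 = 1*3 + 1, so a_5 = 1.
  3 = 3*1 + 0, so a_6 = 3.
The remainder reaches 0 after 7 divisions, so the expansion has 7 partial quotients, read off in order.

[1; 1, 3, 5, 2, 1, 3]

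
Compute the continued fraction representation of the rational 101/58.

Run the Euclidean algorithm on 101 and 58; the successive quotients are the partial quotients a_0, a_1, ... (each step inverts the fractional part left over by the previous one):
  101 = 1*58 + 43, so a_0 = 1.
  58 = 1*43 + 15, so a_1 = 1.
  43 = 2*15 + 13, so a_2 = 2.
  15 = 1*13 + 2, so a_3 = 1.
  13 = 6*2 + 1, so a_4 = 6.
  2 = 2*1 + 0, so a_5 = 2.
The remainder reaches 0 after 6 divisions, so the expansion has 6 partial quotients, read off in order.

[1; 1, 2, 1, 6, 2]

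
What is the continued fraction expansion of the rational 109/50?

[2; 5, 1, 1, 4]

Run the Euclidean algorithm on 109 and 50; the successive quotients are the partial quotients a_0, a_1, ... (each step inverts the fractional part left over by the previous one):
  109 = 2*50 + 9, so a_0 = 2.
  50 = 5*9 + 5, so a_1 = 5.
  9 = 1*5 + 4, so a_2 = 1.
  5 = 1*4 + 1, so a_3 = 1.
  4 = 4*1 + 0, so a_4 = 4.
The remainder reaches 0 after 5 divisions, so the expansion has 5 partial quotients, read off in order.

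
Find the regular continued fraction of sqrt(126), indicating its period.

Write x_i = (sqrt(126) + m_i)/d_i with (m_0, d_0) = (0, 1). a_0 = floor(sqrt(126)) = 11, since 11^2 = 121 <= 126 < 144 = 12^2.
Iterate m_{i+1} = d_i*a_i - m_i, d_{i+1} = (126 - m_{i+1}^2)/d_i, a_{i+1} = floor((a_0 + m_{i+1})/d_{i+1}):
  m_1 = 1*11 - 0 = 11, d_1 = (126 - 11^2)/1 = 5/1 = 5, a_1 = floor((11 + 11)/5) = 4.
  m_2 = 5*4 - 11 = 9, d_2 = (126 - 9^2)/5 = 45/5 = 9, a_2 = floor((11 + 9)/9) = 2.
  m_3 = 9*2 - 9 = 9, d_3 = (126 - 9^2)/9 = 45/9 = 5, a_3 = floor((11 + 9)/5) = 4.
  m_4 = 5*4 - 9 = 11, d_4 = (126 - 11^2)/5 = 5/5 = 1, a_4 = floor((11 + 11)/1) = 22.
  m_5 = 1*22 - 11 = 11, d_5 = (126 - 11^2)/1 = 5/1 = 5: (m_5, d_5) = (m_1, d_1) = (11, 5), so from here the quotients repeat a_1, ..., a_4; the period length is 4.
Hence the expansion of sqrt(126) is a_0 = 11 followed by the repeating block 4, 2, 4, 22 (period 4).

[11; (4, 2, 4, 22)]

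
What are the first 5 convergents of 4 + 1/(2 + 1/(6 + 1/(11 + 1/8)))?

Using the convergent recurrence p_i = a_i*p_{i-1} + p_{i-2}, q_i = a_i*q_{i-1} + q_{i-2} with p_{-2}=0, p_{-1}=1, q_{-2}=1, q_{-1}=0:
  i=0: a_0=4, p_0 = 4*1 + 0 = 4, q_0 = 4*0 + 1 = 1.
  i=1: a_1=2, p_1 = 2*4 + 1 = 9, q_1 = 2*1 + 0 = 2.
  i=2: a_2=6, p_2 = 6*9 + 4 = 58, q_2 = 6*2 + 1 = 13.
  i=3: a_3=11, p_3 = 11*58 + 9 = 647, q_3 = 11*13 + 2 = 145.
  i=4: a_4=8, p_4 = 8*647 + 58 = 5234, q_4 = 8*145 + 13 = 1173.

4/1, 9/2, 58/13, 647/145, 5234/1173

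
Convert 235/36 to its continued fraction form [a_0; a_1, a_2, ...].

Run the Euclidean algorithm on 235 and 36; the successive quotients are the partial quotients a_0, a_1, ... (each step inverts the fractional part left over by the previous one):
  235 = 6*36 + 19, so a_0 = 6.
  36 = 1*19 + 17, so a_1 = 1.
  19 = 1*17 + 2, so a_2 = 1.
  17 = 8*2 + 1, so a_3 = 8.
  2 = 2*1 + 0, so a_4 = 2.
The remainder reaches 0 after 5 divisions, so the expansion has 5 partial quotients, read off in order.

[6; 1, 1, 8, 2]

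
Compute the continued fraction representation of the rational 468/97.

[4; 1, 4, 1, 2, 2, 2]

Run the Euclidean algorithm on 468 and 97; the successive quotients are the partial quotients a_0, a_1, ... (each step inverts the fractional part left over by the previous one):
  468 = 4*97 + 80, so a_0 = 4.
  97 = 1*80 + 17, so a_1 = 1.
  80 = 4*17 + 12, so a_2 = 4.
  17 = 1*12 + 5, so a_3 = 1.
  12 = 2*5 + 2, so a_4 = 2.
  5 = 2*2 + 1, so a_5 = 2.
  2 = 2*1 + 0, so a_6 = 2.
The remainder reaches 0 after 7 divisions, so the expansion has 7 partial quotients, read off in order.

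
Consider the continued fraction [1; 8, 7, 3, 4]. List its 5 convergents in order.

1/1, 9/8, 64/57, 201/179, 868/773

Using the convergent recurrence p_i = a_i*p_{i-1} + p_{i-2}, q_i = a_i*q_{i-1} + q_{i-2} with p_{-2}=0, p_{-1}=1, q_{-2}=1, q_{-1}=0:
  i=0: a_0=1, p_0 = 1*1 + 0 = 1, q_0 = 1*0 + 1 = 1.
  i=1: a_1=8, p_1 = 8*1 + 1 = 9, q_1 = 8*1 + 0 = 8.
  i=2: a_2=7, p_2 = 7*9 + 1 = 64, q_2 = 7*8 + 1 = 57.
  i=3: a_3=3, p_3 = 3*64 + 9 = 201, q_3 = 3*57 + 8 = 179.
  i=4: a_4=4, p_4 = 4*201 + 64 = 868, q_4 = 4*179 + 57 = 773.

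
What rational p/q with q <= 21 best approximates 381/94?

77/19

Expand x = 381/94 as a continued fraction with the Euclidean algorithm:
  381 = 4*94 + 5, so a_0 = 4.
  94 = 18*5 + 4, so a_1 = 18.
  5 = 1*4 + 1, so a_2 = 1.
  4 = 4*1 + 0, so a_3 = 4.
so x = [4; 18, 1, 4].
Convergents (p_i = a_i*p_{i-1} + p_{i-2}, q_i = a_i*q_{i-1} + q_{i-2} with p_{-2}=0, p_{-1}=1, q_{-2}=1, q_{-1}=0), until the denominator exceeds 21:
  i=0: a_0=4, p_0 = 4*1 + 0 = 4, q_0 = 4*0 + 1 = 1.
  i=1: a_1=18, p_1 = 18*4 + 1 = 73, q_1 = 18*1 + 0 = 18.
  i=2: a_2=1, p_2 = 1*73 + 4 = 77, q_2 = 1*18 + 1 = 19.
  i=3: a_3=4, p_3 = 4*77 + 73 = 381, q_3 = 4*19 + 18 = 94.
q_3 = 94 > 21, so the last convergent with denominator <= 21 is p_2/q_2 = 77/19.
The closest fraction with denominator <= 21 is either p_2/q_2 or the intermediate fraction (k*p_2 + p_1)/(k*q_2 + q_1) with the largest k >= 1 whose denominator stays <= 21; these approach x as k grows, and every other convergent or intermediate fraction in range is farther away.
Largest k: floor((21 - q_1)/q_2) = floor((21 - 18)/19) = 0.
Since k = 0, no intermediate fraction beyond p_2/q_2 has denominator <= 21, so the convergent 77/19 is the closest (its error is |381*19 - 77*94|/(94*19) = 1/1786).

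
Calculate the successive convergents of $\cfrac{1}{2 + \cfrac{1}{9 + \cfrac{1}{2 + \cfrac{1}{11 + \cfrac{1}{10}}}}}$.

Using the convergent recurrence p_i = a_i*p_{i-1} + p_{i-2}, q_i = a_i*q_{i-1} + q_{i-2} with p_{-2}=0, p_{-1}=1, q_{-2}=1, q_{-1}=0:
  i=0: a_0=0, p_0 = 0*1 + 0 = 0, q_0 = 0*0 + 1 = 1.
  i=1: a_1=2, p_1 = 2*0 + 1 = 1, q_1 = 2*1 + 0 = 2.
  i=2: a_2=9, p_2 = 9*1 + 0 = 9, q_2 = 9*2 + 1 = 19.
  i=3: a_3=2, p_3 = 2*9 + 1 = 19, q_3 = 2*19 + 2 = 40.
  i=4: a_4=11, p_4 = 11*19 + 9 = 218, q_4 = 11*40 + 19 = 459.
  i=5: a_5=10, p_5 = 10*218 + 19 = 2199, q_5 = 10*459 + 40 = 4630.

0/1, 1/2, 9/19, 19/40, 218/459, 2199/4630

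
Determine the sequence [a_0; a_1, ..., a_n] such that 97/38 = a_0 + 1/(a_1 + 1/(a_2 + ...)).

[2; 1, 1, 4, 4]

Run the Euclidean algorithm on 97 and 38; the successive quotients are the partial quotients a_0, a_1, ... (each step inverts the fractional part left over by the previous one):
  97 = 2*38 + 21, so a_0 = 2.
  38 = 1*21 + 17, so a_1 = 1.
  21 = 1*17 + 4, so a_2 = 1.
  17 = 4*4 + 1, so a_3 = 4.
  4 = 4*1 + 0, so a_4 = 4.
The remainder reaches 0 after 5 divisions, so the expansion has 5 partial quotients, read off in order.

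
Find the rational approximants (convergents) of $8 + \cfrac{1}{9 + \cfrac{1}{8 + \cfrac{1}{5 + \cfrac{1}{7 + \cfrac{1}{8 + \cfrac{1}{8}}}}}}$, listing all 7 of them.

8/1, 73/9, 592/73, 3033/374, 21823/2691, 177617/21902, 1442759/177907

Using the convergent recurrence p_i = a_i*p_{i-1} + p_{i-2}, q_i = a_i*q_{i-1} + q_{i-2} with p_{-2}=0, p_{-1}=1, q_{-2}=1, q_{-1}=0:
  i=0: a_0=8, p_0 = 8*1 + 0 = 8, q_0 = 8*0 + 1 = 1.
  i=1: a_1=9, p_1 = 9*8 + 1 = 73, q_1 = 9*1 + 0 = 9.
  i=2: a_2=8, p_2 = 8*73 + 8 = 592, q_2 = 8*9 + 1 = 73.
  i=3: a_3=5, p_3 = 5*592 + 73 = 3033, q_3 = 5*73 + 9 = 374.
  i=4: a_4=7, p_4 = 7*3033 + 592 = 21823, q_4 = 7*374 + 73 = 2691.
  i=5: a_5=8, p_5 = 8*21823 + 3033 = 177617, q_5 = 8*2691 + 374 = 21902.
  i=6: a_6=8, p_6 = 8*177617 + 21823 = 1442759, q_6 = 8*21902 + 2691 = 177907.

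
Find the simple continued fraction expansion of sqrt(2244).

Write x_i = (sqrt(2244) + m_i)/d_i with (m_0, d_0) = (0, 1). a_0 = floor(sqrt(2244)) = 47, since 47^2 = 2209 <= 2244 < 2304 = 48^2.
Iterate m_{i+1} = d_i*a_i - m_i, d_{i+1} = (2244 - m_{i+1}^2)/d_i, a_{i+1} = floor((a_0 + m_{i+1})/d_{i+1}):
  m_1 = 1*47 - 0 = 47, d_1 = (2244 - 47^2)/1 = 35/1 = 35, a_1 = floor((47 + 47)/35) = 2.
  m_2 = 35*2 - 47 = 23, d_2 = (2244 - 23^2)/35 = 1715/35 = 49, a_2 = floor((47 + 23)/49) = 1.
  m_3 = 49*1 - 23 = 26, d_3 = (2244 - 26^2)/49 = 1568/49 = 32, a_3 = floor((47 + 26)/32) = 2.
  m_4 = 32*2 - 26 = 38, d_4 = (2244 - 38^2)/32 = 800/32 = 25, a_4 = floor((47 + 38)/25) = 3.
  m_5 = 25*3 - 38 = 37, d_5 = (2244 - 37^2)/25 = 875/25 = 35, a_5 = floor((47 + 37)/35) = 2.
  m_6 = 35*2 - 37 = 33, d_6 = (2244 - 33^2)/35 = 1155/35 = 33, a_6 = floor((47 + 33)/33) = 2.
  m_7 = 33*2 - 33 = 33, d_7 = (2244 - 33^2)/33 = 1155/33 = 35, a_7 = floor((47 + 33)/35) = 2.
  m_8 = 35*2 - 33 = 37, d_8 = (2244 - 37^2)/35 = 875/35 = 25, a_8 = floor((47 + 37)/25) = 3.
  m_9 = 25*3 - 37 = 38, d_9 = (2244 - 38^2)/25 = 800/25 = 32, a_9 = floor((47 + 38)/32) = 2.
  m_10 = 32*2 - 38 = 26, d_10 = (2244 - 26^2)/32 = 1568/32 = 49, a_10 = floor((47 + 26)/49) = 1.
  m_11 = 49*1 - 26 = 23, d_11 = (2244 - 23^2)/49 = 1715/49 = 35, a_11 = floor((47 + 23)/35) = 2.
  m_12 = 35*2 - 23 = 47, d_12 = (2244 - 47^2)/35 = 35/35 = 1, a_12 = floor((47 + 47)/1) = 94.
  m_13 = 1*94 - 47 = 47, d_13 = (2244 - 47^2)/1 = 35/1 = 35: (m_13, d_13) = (m_1, d_1) = (47, 35), so from here the quotients repeat a_1, ..., a_12; the period length is 12.
Hence the expansion of sqrt(2244) is a_0 = 47 followed by the repeating block 2, 1, 2, 3, 2, 2, 2, 3, 2, 1, 2, 94 (period 12).

[47; (2, 1, 2, 3, 2, 2, 2, 3, 2, 1, 2, 94)]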